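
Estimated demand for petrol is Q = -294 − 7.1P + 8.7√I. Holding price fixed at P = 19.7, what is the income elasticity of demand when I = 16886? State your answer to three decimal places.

At P = 19.7, I = 16886: Q = 696.661.
Holding P constant, ∂Q/∂I = 8.7/(2√I) = 0.0334754.
η_I = (∂Q/∂I)·(I/Q) = 0.0334754 × (16886/696.661) = 0.811.

0.811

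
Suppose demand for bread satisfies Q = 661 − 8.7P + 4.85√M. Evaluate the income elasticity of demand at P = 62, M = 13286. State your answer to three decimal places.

At P = 62, M = 13286: Q = 680.635.
Holding P constant, ∂Q/∂M = 4.85/(2√M) = 0.0210385.
η_M = (∂Q/∂M)·(M/Q) = 0.0210385 × (13286/680.635) = 0.411.

0.411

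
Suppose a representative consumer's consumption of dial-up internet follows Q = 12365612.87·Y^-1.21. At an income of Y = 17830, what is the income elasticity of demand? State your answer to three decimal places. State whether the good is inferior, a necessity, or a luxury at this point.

-1.210 (inferior good)

For Q = A·Y^β the income elasticity is constant and equal to β.
Here β = -1.21, so η = -1.210.
Since η < 0, the good is an inferior good.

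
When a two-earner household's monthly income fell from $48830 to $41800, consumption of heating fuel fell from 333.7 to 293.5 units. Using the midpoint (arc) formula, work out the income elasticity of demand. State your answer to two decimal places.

ΔQ = 293.5 − 333.7 = -40.2; midpoint Q̄ = (333.7 + 293.5)/2 = 313.6.
ΔI = 41800 − 48830 = -7030; midpoint Ī = (48830 + 41800)/2 = 45315.
η = (ΔQ/Q̄) ÷ (ΔI/Ī) = (-40.2/313.6) ÷ (-7030/45315) = 0.83.

0.83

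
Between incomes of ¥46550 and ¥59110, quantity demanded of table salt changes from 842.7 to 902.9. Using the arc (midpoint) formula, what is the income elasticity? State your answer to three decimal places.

ΔQ = 902.9 − 842.7 = 60.2; midpoint Q̄ = (842.7 + 902.9)/2 = 872.8.
ΔI = 59110 − 46550 = 12560; midpoint Ī = (46550 + 59110)/2 = 52830.
η = (ΔQ/Q̄) ÷ (ΔI/Ī) = (60.2/872.8) ÷ (12560/52830) = 0.290.

0.290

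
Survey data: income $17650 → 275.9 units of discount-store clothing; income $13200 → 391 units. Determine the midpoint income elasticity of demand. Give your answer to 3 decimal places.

-1.196

ΔQ = 391 − 275.9 = 115.1; midpoint Q̄ = (275.9 + 391)/2 = 333.45.
ΔI = 13200 − 17650 = -4450; midpoint Ī = (17650 + 13200)/2 = 15425.
η = (ΔQ/Q̄) ÷ (ΔI/Ī) = (115.1/333.45) ÷ (-4450/15425) = -1.196.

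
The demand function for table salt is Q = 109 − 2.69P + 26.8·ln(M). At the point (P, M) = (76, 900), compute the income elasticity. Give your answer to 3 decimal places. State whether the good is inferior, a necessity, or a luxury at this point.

0.309 (necessity)

At P = 76, M = 900: Q = 86.864.
Holding P constant, ∂Q/∂M = 26.8/M = 0.0297778.
η_M = (∂Q/∂M)·(M/Q) = 0.0297778 × (900/86.864) = 0.309.
Since 0 < η < 1, this is a necessity.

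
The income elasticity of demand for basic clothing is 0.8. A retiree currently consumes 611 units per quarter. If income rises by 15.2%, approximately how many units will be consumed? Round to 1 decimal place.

%ΔQ ≈ η × %ΔI = 0.8 × 15.2% = 12.16%.
New Q ≈ 611 × (1 + 0.1216) = 685.3.

685.3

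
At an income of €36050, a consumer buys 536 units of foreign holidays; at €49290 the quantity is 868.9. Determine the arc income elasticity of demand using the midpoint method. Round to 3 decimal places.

ΔQ = 868.9 − 536 = 332.9; midpoint Q̄ = (536 + 868.9)/2 = 702.45.
ΔI = 49290 − 36050 = 13240; midpoint Ī = (36050 + 49290)/2 = 42670.
η = (ΔQ/Q̄) ÷ (ΔI/Ī) = (332.9/702.45) ÷ (13240/42670) = 1.527.

1.527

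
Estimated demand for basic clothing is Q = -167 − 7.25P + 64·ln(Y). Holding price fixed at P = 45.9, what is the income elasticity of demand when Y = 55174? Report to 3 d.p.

0.322

At P = 45.9, Y = 55174: Q = 198.993.
Holding P constant, ∂Q/∂Y = 64/Y = 0.00115997.
η_Y = (∂Q/∂Y)·(Y/Q) = 0.00115997 × (55174/198.993) = 0.322.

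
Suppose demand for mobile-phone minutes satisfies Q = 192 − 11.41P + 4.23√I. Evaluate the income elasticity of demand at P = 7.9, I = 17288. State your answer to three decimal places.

0.423

At P = 7.9, I = 17288: Q = 658.038.
Holding P constant, ∂Q/∂I = 4.23/(2√I) = 0.0160856.
η_I = (∂Q/∂I)·(I/Q) = 0.0160856 × (17288/658.038) = 0.423.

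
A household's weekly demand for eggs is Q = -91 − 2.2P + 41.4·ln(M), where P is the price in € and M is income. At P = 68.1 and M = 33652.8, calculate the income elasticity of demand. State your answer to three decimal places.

At P = 68.1, M = 33652.8: Q = 190.727.
Holding P constant, ∂Q/∂M = 41.4/M = 0.00123021.
η_M = (∂Q/∂M)·(M/Q) = 0.00123021 × (33652.8/190.727) = 0.217.

0.217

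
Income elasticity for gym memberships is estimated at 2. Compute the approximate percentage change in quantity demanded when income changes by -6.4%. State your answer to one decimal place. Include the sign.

%ΔQ ≈ η × %ΔI = 2 × (-6.4%) = -12.8%.

-12.8%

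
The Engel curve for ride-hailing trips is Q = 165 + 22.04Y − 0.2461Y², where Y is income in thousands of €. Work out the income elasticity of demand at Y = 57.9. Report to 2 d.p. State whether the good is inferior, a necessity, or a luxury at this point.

At Y = 57.9: Q = 616.0879.
dQ/dY = 22.04 − 0.4922Y = -6.45838.
η = (dQ/dY)·(Y/Q) = -6.45838 × (57.9/616.0879) = -0.61.
η < 0 ⇒ inferior good.

-0.61 (inferior good)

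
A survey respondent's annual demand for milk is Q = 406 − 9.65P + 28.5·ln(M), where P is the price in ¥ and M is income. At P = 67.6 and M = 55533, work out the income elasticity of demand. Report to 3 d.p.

0.438

At P = 67.6, M = 55533: Q = 65.015.
Holding P constant, ∂Q/∂M = 28.5/M = 0.000513208.
η_M = (∂Q/∂M)·(M/Q) = 0.000513208 × (55533/65.015) = 0.438.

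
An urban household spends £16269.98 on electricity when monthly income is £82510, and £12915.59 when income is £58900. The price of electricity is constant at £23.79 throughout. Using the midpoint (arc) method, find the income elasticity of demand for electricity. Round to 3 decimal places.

With a constant price, Q₁ = 16269.98/23.79 = 683.900 and Q₂ = 12915.59/23.79 = 542.900 (equivalently, work directly with expenditure since P cancels).
Midpoint %ΔQ = (12915.59 − 16269.98)/14592.79 = -0.22987; midpoint %ΔI = (58900 − 82510)/70705 = -0.33392.
η = -0.22987 / -0.33392 = 0.688.

0.688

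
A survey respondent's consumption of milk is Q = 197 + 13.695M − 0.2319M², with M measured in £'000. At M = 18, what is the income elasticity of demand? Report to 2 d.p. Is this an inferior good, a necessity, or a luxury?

0.26 (necessity)

At M = 18: Q = 368.3744.
dQ/dM = 13.695 − 0.4638M = 5.34660.
η = (dQ/dM)·(M/Q) = 5.34660 × (18/368.3744) = 0.26.
0 < η < 1 ⇒ necessity.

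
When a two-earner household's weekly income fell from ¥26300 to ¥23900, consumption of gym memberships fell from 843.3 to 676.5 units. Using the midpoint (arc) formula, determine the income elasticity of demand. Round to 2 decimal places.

2.30

ΔQ = 676.5 − 843.3 = -166.8; midpoint Q̄ = (843.3 + 676.5)/2 = 759.9.
ΔI = 23900 − 26300 = -2400; midpoint Ī = (26300 + 23900)/2 = 25100.
η = (ΔQ/Q̄) ÷ (ΔI/Ī) = (-166.8/759.9) ÷ (-2400/25100) = 2.30.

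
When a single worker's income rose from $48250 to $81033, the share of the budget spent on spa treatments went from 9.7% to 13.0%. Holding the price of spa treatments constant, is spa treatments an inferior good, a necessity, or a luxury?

The budget share rises as income rises, so η > 1.

luxury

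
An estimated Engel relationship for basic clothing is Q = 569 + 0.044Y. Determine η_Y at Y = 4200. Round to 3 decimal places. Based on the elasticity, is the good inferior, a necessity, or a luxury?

At Y = 4200: Q = 753.800.
dQ/dY = 0.044.
η = (dQ/dY)·(Y/Q) = 0.044 × (4200/753.800) = 0.245.
Since 0 < η < 1, the good is a necessity.

0.245 (necessity)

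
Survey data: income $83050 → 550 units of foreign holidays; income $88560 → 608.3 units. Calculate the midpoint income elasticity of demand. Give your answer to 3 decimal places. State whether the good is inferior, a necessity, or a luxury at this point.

1.568 (luxury)

ΔQ = 608.3 − 550 = 58.3; midpoint Q̄ = (550 + 608.3)/2 = 579.15.
ΔI = 88560 − 83050 = 5510; midpoint Ī = (83050 + 88560)/2 = 85805.
η = (ΔQ/Q̄) ÷ (ΔI/Ī) = (58.3/579.15) ÷ (5510/85805) = 1.568.
η > 1 ⇒ luxury.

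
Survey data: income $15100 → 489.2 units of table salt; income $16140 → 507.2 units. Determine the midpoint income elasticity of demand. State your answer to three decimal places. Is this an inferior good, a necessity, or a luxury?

0.543 (necessity)

ΔQ = 507.2 − 489.2 = 18; midpoint Q̄ = (489.2 + 507.2)/2 = 498.2.
ΔI = 16140 − 15100 = 1040; midpoint Ī = (15100 + 16140)/2 = 15620.
η = (ΔQ/Q̄) ÷ (ΔI/Ī) = (18/498.2) ÷ (1040/15620) = 0.543.
0 < η < 1 ⇒ necessity.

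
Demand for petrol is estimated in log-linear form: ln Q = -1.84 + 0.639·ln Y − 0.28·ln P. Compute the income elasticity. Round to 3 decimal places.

0.639

In a log-linear demand, the coefficient on ln Y is the income elasticity.
So η = 0.639.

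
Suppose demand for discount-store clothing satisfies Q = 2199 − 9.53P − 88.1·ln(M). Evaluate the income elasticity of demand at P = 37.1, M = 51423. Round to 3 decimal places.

At P = 37.1, M = 51423: Q = 889.742.
Holding P constant, ∂Q/∂M = -88.1/M = -0.00171324.
η_M = (∂Q/∂M)·(M/Q) = -0.00171324 × (51423/889.742) = -0.099.

-0.099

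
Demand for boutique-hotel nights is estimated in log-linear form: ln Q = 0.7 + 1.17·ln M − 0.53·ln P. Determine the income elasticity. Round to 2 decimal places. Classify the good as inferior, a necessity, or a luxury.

1.17 (luxury)

In a log-linear demand, the coefficient on ln M is the income elasticity.
So η = 1.17.
η > 1 ⇒ luxury.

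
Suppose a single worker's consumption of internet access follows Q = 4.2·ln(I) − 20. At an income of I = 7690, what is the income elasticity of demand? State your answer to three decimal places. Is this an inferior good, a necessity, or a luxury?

0.239 (necessity)

At I = 7690: Q = 17.580.
dQ/dI = 4.2/I = 0.000546164 at this income.
η = (dQ/dI)·(I/Q) = 0.000546164 × (7690/17.580) = 0.239.
Since 0 < η < 1, the good is a necessity.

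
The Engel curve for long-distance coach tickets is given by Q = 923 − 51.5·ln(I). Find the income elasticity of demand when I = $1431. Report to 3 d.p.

At I = 1431: Q = 548.794.
dQ/dI = -51.5/I = -0.0359888 at this income.
η = (dQ/dI)·(I/Q) = -0.0359888 × (1431/548.794) = -0.094.

-0.094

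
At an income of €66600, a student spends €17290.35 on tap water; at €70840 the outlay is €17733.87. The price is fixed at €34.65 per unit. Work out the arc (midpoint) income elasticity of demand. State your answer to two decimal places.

0.41

With a constant price, Q₁ = 17290.35/34.65 = 499.000 and Q₂ = 17733.87/34.65 = 511.800 (equivalently, work directly with expenditure since P cancels).
Midpoint %ΔQ = (17733.87 − 17290.35)/17512.11 = 0.02533; midpoint %ΔI = (70840 − 66600)/68720 = 0.06170.
η = 0.02533 / 0.06170 = 0.41.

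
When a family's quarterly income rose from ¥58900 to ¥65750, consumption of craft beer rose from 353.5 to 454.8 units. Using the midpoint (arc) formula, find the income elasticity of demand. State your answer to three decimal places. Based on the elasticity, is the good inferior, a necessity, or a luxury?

ΔQ = 454.8 − 353.5 = 101.3; midpoint Q̄ = (353.5 + 454.8)/2 = 404.15.
ΔI = 65750 − 58900 = 6850; midpoint Ī = (58900 + 65750)/2 = 62325.
η = (ΔQ/Q̄) ÷ (ΔI/Ī) = (101.3/404.15) ÷ (6850/62325) = 2.281.
η > 1 ⇒ luxury.

2.281 (luxury)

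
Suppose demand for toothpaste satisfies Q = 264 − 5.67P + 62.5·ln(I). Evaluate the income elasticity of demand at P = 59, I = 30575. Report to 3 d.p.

0.109

At P = 59, I = 30575: Q = 574.966.
Holding P constant, ∂Q/∂I = 62.5/I = 0.00204415.
η_I = (∂Q/∂I)·(I/Q) = 0.00204415 × (30575/574.966) = 0.109.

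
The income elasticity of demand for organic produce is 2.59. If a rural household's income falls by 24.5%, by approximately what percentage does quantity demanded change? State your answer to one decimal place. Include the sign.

%ΔQ ≈ η × %ΔI = 2.59 × (-24.5%) = -63.5%.

-63.5%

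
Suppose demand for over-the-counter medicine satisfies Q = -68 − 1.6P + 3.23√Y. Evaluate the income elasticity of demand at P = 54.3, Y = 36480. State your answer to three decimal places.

At P = 54.3, Y = 36480: Q = 462.042.
Holding P constant, ∂Q/∂Y = 3.23/(2√Y) = 0.00845561.
η_Y = (∂Q/∂Y)·(Y/Q) = 0.00845561 × (36480/462.042) = 0.668.

0.668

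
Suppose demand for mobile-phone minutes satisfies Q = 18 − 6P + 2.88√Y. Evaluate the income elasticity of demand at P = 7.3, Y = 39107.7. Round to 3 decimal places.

0.524

At P = 7.3, Y = 39107.7: Q = 543.739.
Holding P constant, ∂Q/∂Y = 2.88/(2√Y) = 0.00728168.
η_Y = (∂Q/∂Y)·(Y/Q) = 0.00728168 × (39107.7/543.739) = 0.524.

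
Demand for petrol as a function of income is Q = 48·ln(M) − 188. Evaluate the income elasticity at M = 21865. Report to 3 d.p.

At M = 21865: Q = 291.647.
dQ/dM = 48/M = 0.00219529 at this income.
η = (dQ/dM)·(M/Q) = 0.00219529 × (21865/291.647) = 0.165.

0.165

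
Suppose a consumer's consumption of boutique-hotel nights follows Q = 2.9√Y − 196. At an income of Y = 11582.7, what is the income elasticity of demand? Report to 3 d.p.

At Y = 11582.7: Q = 116.107.
dQ/dY = 2.9/(2√Y) = 0.013473 at this income.
η = (dQ/dY)·(Y/Q) = 0.013473 × (11582.7/116.107) = 1.344.

1.344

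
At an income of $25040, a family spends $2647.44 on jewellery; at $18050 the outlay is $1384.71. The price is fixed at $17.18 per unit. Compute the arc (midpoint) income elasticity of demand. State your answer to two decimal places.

1.93

With a constant price, Q₁ = 2647.44/17.18 = 154.100 and Q₂ = 1384.71/17.18 = 80.600 (equivalently, work directly with expenditure since P cancels).
Midpoint %ΔQ = (1384.71 − 2647.44)/2016.08 = -0.62633; midpoint %ΔI = (18050 − 25040)/21545 = -0.32444.
η = -0.62633 / -0.32444 = 1.93.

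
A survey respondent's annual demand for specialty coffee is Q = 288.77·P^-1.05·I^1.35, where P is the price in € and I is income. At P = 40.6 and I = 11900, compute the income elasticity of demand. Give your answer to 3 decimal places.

1.350

For a multiplicative demand Q = A·P^α·I^β, the income elasticity is β everywhere.
Here β = 1.35, so η = 1.350.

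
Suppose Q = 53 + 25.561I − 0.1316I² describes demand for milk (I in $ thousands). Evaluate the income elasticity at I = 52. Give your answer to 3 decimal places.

At I = 52: Q = 1026.3256.
dQ/dI = 25.561 − 0.2632I = 11.87460.
η = (dQ/dI)·(I/Q) = 11.87460 × (52/1026.3256) = 0.602.

0.602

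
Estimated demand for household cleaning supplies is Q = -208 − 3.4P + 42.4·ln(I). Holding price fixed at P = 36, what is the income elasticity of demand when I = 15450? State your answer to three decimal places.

At P = 36, I = 15450: Q = 78.563.
Holding P constant, ∂Q/∂I = 42.4/I = 0.00274434.
η_I = (∂Q/∂I)·(I/Q) = 0.00274434 × (15450/78.563) = 0.540.

0.540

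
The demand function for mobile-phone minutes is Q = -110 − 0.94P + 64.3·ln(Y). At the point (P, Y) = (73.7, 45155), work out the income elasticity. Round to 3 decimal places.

0.126

At P = 73.7, Y = 45155: Q = 509.880.
Holding P constant, ∂Q/∂Y = 64.3/Y = 0.00142398.
η_Y = (∂Q/∂Y)·(Y/Q) = 0.00142398 × (45155/509.880) = 0.126.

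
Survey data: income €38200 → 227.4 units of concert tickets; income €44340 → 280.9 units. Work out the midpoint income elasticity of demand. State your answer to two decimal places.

ΔQ = 280.9 − 227.4 = 53.5; midpoint Q̄ = (227.4 + 280.9)/2 = 254.15.
ΔI = 44340 − 38200 = 6140; midpoint Ī = (38200 + 44340)/2 = 41270.
η = (ΔQ/Q̄) ÷ (ΔI/Ī) = (53.5/254.15) ÷ (6140/41270) = 1.41.

1.41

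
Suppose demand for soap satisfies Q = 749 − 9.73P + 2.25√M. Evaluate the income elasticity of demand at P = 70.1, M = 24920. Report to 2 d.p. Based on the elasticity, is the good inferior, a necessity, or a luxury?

At P = 70.1, M = 24920: Q = 422.114.
Holding P constant, ∂Q/∂M = 2.25/(2√M) = 0.00712654.
η_M = (∂Q/∂M)·(M/Q) = 0.00712654 × (24920/422.114) = 0.42.
Since 0 < η < 1, this is a necessity.

0.42 (necessity)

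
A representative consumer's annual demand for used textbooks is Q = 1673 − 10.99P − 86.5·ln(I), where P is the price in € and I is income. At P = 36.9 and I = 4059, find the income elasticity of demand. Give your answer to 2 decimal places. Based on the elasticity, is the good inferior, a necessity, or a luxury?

At P = 36.9, I = 4059: Q = 548.767.
Holding P constant, ∂Q/∂I = -86.5/I = -0.0213107.
η_I = (∂Q/∂I)·(I/Q) = -0.0213107 × (4059/548.767) = -0.16.
Since η < 0, this is an inferior good.

-0.16 (inferior good)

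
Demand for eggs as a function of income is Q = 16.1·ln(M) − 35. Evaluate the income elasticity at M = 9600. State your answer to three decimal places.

0.143

At M = 9600: Q = 112.629.
dQ/dM = 16.1/M = 0.00167708 at this income.
η = (dQ/dM)·(M/Q) = 0.00167708 × (9600/112.629) = 0.143.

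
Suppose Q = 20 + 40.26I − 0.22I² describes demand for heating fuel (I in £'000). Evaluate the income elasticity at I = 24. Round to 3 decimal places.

At I = 24: Q = 859.5200.
dQ/dI = 40.26 − 0.44I = 29.70000.
η = (dQ/dI)·(I/Q) = 29.70000 × (24/859.5200) = 0.829.

0.829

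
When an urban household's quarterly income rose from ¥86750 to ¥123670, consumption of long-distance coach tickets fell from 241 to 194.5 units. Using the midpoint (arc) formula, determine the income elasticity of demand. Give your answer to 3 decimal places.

-0.609

ΔQ = 194.5 − 241 = -46.5; midpoint Q̄ = (241 + 194.5)/2 = 217.75.
ΔI = 123670 − 86750 = 36920; midpoint Ī = (86750 + 123670)/2 = 105210.
η = (ΔQ/Q̄) ÷ (ΔI/Ī) = (-46.5/217.75) ÷ (36920/105210) = -0.609.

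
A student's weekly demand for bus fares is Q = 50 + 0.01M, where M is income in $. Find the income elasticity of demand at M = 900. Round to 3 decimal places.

At M = 900: Q = 59.000.
dQ/dM = 0.01.
η = (dQ/dM)·(M/Q) = 0.01 × (900/59.000) = 0.153.

0.153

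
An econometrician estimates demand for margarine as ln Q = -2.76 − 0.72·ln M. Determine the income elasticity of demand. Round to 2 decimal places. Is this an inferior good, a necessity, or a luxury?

In a log-linear demand, the coefficient on ln M is the income elasticity.
So η = -0.72.
η < 0 ⇒ inferior good.

-0.72 (inferior good)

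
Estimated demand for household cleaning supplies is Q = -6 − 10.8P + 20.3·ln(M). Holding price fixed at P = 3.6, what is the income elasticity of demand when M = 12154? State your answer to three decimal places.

At P = 3.6, M = 12154: Q = 146.050.
Holding P constant, ∂Q/∂M = 20.3/M = 0.00167023.
η_M = (∂Q/∂M)·(M/Q) = 0.00167023 × (12154/146.050) = 0.139.

0.139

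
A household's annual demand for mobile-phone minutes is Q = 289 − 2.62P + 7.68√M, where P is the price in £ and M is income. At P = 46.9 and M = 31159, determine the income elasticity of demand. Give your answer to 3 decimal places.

At P = 46.9, M = 31159: Q = 1521.789.
Holding P constant, ∂Q/∂M = 7.68/(2√M) = 0.021754.
η_M = (∂Q/∂M)·(M/Q) = 0.021754 × (31159/1521.789) = 0.445.

0.445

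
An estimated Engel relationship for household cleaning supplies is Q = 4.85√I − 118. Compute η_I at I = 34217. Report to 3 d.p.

0.576

At I = 34217: Q = 779.145.
dQ/dI = 4.85/(2√I) = 0.0131096 at this income.
η = (dQ/dI)·(I/Q) = 0.0131096 × (34217/779.145) = 0.576.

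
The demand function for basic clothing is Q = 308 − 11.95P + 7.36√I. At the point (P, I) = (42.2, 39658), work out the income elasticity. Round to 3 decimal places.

At P = 42.2, I = 39658: Q = 1269.404.
Holding P constant, ∂Q/∂I = 7.36/(2√I) = 0.0184792.
η_I = (∂Q/∂I)·(I/Q) = 0.0184792 × (39658/1269.404) = 0.577.

0.577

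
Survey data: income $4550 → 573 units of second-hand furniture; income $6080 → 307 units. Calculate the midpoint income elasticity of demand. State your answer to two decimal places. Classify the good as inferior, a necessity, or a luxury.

ΔQ = 307 − 573 = -266; midpoint Q̄ = (573 + 307)/2 = 440.
ΔI = 6080 − 4550 = 1530; midpoint Ī = (4550 + 6080)/2 = 5315.
η = (ΔQ/Q̄) ÷ (ΔI/Ī) = (-266/440) ÷ (1530/5315) = -2.10.
η < 0 ⇒ inferior good.

-2.10 (inferior good)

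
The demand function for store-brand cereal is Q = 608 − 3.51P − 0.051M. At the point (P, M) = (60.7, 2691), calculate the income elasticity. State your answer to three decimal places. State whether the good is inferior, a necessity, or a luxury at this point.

-0.533 (inferior good)

At P = 60.7, M = 2691: Q = 257.702.
Holding P constant, ∂Q/∂M = −0.051.
η_M = (∂Q/∂M)·(M/Q) = -0.051 × (2691/257.702) = -0.533.
Since η < 0, this is an inferior good.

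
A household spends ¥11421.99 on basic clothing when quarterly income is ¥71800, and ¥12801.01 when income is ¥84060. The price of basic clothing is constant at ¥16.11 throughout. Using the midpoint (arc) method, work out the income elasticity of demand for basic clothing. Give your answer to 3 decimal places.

0.724

With a constant price, Q₁ = 11421.99/16.11 = 709.000 and Q₂ = 12801.01/16.11 = 794.600 (equivalently, work directly with expenditure since P cancels).
Midpoint %ΔQ = (12801.01 − 11421.99)/12111.50 = 0.11386; midpoint %ΔI = (84060 − 71800)/77930 = 0.15732.
η = 0.11386 / 0.15732 = 0.724.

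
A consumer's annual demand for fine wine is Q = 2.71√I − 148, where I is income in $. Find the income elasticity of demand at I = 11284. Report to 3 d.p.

At I = 11284: Q = 139.873.
dQ/dI = 2.71/(2√I) = 0.0127558 at this income.
η = (dQ/dI)·(I/Q) = 0.0127558 × (11284/139.873) = 1.029.

1.029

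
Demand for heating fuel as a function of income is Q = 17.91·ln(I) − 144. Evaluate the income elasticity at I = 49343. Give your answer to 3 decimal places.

At I = 49343: Q = 49.545.
dQ/dI = 17.91/I = 0.000362969 at this income.
η = (dQ/dI)·(I/Q) = 0.000362969 × (49343/49.545) = 0.361.

0.361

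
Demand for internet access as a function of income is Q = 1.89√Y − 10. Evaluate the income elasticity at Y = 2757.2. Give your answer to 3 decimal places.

0.556

At Y = 2757.2: Q = 89.242.
dQ/dY = 1.89/(2√Y) = 0.0179969 at this income.
η = (dQ/dY)·(Y/Q) = 0.0179969 × (2757.2/89.242) = 0.556.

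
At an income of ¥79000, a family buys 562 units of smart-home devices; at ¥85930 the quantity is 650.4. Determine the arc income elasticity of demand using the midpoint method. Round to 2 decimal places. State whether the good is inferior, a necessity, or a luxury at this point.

1.74 (luxury)

ΔQ = 650.4 − 562 = 88.4; midpoint Q̄ = (562 + 650.4)/2 = 606.2.
ΔI = 85930 − 79000 = 6930; midpoint Ī = (79000 + 85930)/2 = 82465.
η = (ΔQ/Q̄) ÷ (ΔI/Ī) = (88.4/606.2) ÷ (6930/82465) = 1.74.
η > 1 ⇒ luxury.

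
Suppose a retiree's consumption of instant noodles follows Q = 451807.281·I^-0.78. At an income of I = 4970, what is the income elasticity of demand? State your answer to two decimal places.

-0.78

For Q = A·I^β the income elasticity is constant and equal to β.
Here β = -0.78, so η = -0.78.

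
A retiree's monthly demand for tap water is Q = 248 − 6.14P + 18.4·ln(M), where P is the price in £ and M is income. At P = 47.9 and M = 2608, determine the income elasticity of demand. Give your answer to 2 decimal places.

At P = 47.9, M = 2608: Q = 98.635.
Holding P constant, ∂Q/∂M = 18.4/M = 0.00705521.
η_M = (∂Q/∂M)·(M/Q) = 0.00705521 × (2608/98.635) = 0.19.

0.19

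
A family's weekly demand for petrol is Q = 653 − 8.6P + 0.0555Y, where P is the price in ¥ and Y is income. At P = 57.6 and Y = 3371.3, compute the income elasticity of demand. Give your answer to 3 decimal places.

At P = 57.6, Y = 3371.3: Q = 344.747.
Holding P constant, ∂Q/∂Y = 0.0555.
η_Y = (∂Q/∂Y)·(Y/Q) = 0.0555 × (3371.3/344.747) = 0.543.

0.543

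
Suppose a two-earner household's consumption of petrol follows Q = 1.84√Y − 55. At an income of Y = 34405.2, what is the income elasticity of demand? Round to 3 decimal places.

At Y = 34405.2: Q = 286.295.
dQ/dY = 1.84/(2√Y) = 0.00495993 at this income.
η = (dQ/dY)·(Y/Q) = 0.00495993 × (34405.2/286.295) = 0.596.

0.596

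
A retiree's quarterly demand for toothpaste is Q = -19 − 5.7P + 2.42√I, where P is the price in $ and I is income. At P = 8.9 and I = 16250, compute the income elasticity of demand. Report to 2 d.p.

0.65

At P = 8.9, I = 16250: Q = 238.761.
Holding P constant, ∂Q/∂I = 2.42/(2√I) = 0.00949202.
η_I = (∂Q/∂I)·(I/Q) = 0.00949202 × (16250/238.761) = 0.65.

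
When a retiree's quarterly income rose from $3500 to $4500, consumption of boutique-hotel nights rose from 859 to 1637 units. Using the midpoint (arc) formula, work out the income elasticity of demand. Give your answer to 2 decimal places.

2.49

ΔQ = 1637 − 859 = 778; midpoint Q̄ = (859 + 1637)/2 = 1248.
ΔI = 4500 − 3500 = 1000; midpoint Ī = (3500 + 4500)/2 = 4000.
η = (ΔQ/Q̄) ÷ (ΔI/Ī) = (778/1248) ÷ (1000/4000) = 2.49.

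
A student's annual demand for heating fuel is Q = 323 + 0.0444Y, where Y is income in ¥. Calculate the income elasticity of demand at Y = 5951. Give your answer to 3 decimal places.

0.450

At Y = 5951: Q = 587.224.
dQ/dY = 0.0444.
η = (dQ/dY)·(Y/Q) = 0.0444 × (5951/587.224) = 0.450.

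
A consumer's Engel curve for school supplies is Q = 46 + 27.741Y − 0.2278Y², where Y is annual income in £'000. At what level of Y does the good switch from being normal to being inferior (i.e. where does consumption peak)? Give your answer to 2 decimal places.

60.89

dQ/dY = 27.741 − 0.4556Y.
The good is inferior where dQ/dY < 0. Setting dQ/dY = 0 gives Y = 27.741 / 0.4556 = 60.89.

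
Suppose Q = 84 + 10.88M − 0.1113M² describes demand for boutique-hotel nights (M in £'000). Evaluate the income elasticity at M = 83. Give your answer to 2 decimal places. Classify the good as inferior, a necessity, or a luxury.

-2.86 (inferior good)

At M = 83: Q = 220.2943.
dQ/dM = 10.88 − 0.2226M = -7.59580.
η = (dQ/dM)·(M/Q) = -7.59580 × (83/220.2943) = -2.86.
η < 0 ⇒ inferior good.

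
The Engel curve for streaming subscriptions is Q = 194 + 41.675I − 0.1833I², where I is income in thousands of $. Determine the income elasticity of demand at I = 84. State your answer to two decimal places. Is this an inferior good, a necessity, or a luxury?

0.38 (necessity)

At I = 84: Q = 2401.3352.
dQ/dI = 41.675 − 0.3666I = 10.88060.
η = (dQ/dI)·(I/Q) = 10.88060 × (84/2401.3352) = 0.38.
0 < η < 1 ⇒ necessity.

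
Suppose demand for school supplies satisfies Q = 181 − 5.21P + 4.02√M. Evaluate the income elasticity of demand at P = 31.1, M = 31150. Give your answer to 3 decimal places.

At P = 31.1, M = 31150: Q = 728.473.
Holding P constant, ∂Q/∂M = 4.02/(2√M) = 0.0113885.
η_M = (∂Q/∂M)·(M/Q) = 0.0113885 × (31150/728.473) = 0.487.

0.487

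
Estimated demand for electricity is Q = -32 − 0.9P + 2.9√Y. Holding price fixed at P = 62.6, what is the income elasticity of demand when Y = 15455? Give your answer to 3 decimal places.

0.662

At P = 62.6, Y = 15455: Q = 272.183.
Holding P constant, ∂Q/∂Y = 2.9/(2√Y) = 0.0116636.
η_Y = (∂Q/∂Y)·(Y/Q) = 0.0116636 × (15455/272.183) = 0.662.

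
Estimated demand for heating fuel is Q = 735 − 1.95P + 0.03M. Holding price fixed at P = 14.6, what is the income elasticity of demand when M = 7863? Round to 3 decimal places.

0.250

At P = 14.6, M = 7863: Q = 942.420.
Holding P constant, ∂Q/∂M = 0.03.
η_M = (∂Q/∂M)·(M/Q) = 0.03 × (7863/942.420) = 0.250.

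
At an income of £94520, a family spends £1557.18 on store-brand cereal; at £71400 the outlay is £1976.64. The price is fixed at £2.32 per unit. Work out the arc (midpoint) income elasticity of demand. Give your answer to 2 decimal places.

With a constant price, Q₁ = 1557.18/2.32 = 671.198 and Q₂ = 1976.64/2.32 = 852.000 (equivalently, work directly with expenditure since P cancels).
Midpoint %ΔQ = (1976.64 − 1557.18)/1766.91 = 0.23740; midpoint %ΔI = (71400 − 94520)/82960 = -0.27869.
η = 0.23740 / -0.27869 = -0.85.

-0.85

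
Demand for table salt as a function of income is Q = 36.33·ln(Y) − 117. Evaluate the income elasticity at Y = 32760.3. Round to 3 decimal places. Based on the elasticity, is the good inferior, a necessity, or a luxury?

0.139 (necessity)

At Y = 32760.3: Q = 260.722.
dQ/dY = 36.33/Y = 0.00110896 at this income.
η = (dQ/dY)·(Y/Q) = 0.00110896 × (32760.3/260.722) = 0.139.
Since 0 < η < 1, the good is a necessity.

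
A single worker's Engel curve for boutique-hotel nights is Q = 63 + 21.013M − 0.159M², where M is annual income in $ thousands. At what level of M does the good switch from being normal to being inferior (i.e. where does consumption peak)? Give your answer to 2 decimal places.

dQ/dM = 21.013 − 0.318M.
The good is inferior where dQ/dM < 0. Setting dQ/dM = 0 gives M = 21.013 / 0.318 = 66.08.

66.08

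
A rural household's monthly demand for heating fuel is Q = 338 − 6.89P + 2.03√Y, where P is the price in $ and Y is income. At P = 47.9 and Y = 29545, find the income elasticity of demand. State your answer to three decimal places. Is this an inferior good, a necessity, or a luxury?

0.489 (necessity)

At P = 47.9, Y = 29545: Q = 356.899.
Holding P constant, ∂Q/∂Y = 2.03/(2√Y) = 0.00590506.
η_Y = (∂Q/∂Y)·(Y/Q) = 0.00590506 × (29545/356.899) = 0.489.
Since 0 < η < 1, this is a necessity.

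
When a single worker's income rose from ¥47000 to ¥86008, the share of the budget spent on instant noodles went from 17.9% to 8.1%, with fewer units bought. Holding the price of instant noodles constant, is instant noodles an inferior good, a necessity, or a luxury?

Quantity demanded falls as income rises, so η < 0.

inferior good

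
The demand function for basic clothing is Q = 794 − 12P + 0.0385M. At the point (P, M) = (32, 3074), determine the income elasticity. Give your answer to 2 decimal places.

0.22

At P = 32, M = 3074: Q = 528.349.
Holding P constant, ∂Q/∂M = 0.0385.
η_M = (∂Q/∂M)·(M/Q) = 0.0385 × (3074/528.349) = 0.22.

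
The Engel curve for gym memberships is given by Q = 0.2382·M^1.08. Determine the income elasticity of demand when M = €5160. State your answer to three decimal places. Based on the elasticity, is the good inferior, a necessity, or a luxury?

1.080 (luxury)

For Q = A·M^β the income elasticity is constant and equal to β.
Here β = 1.08, so η = 1.080.
Since η > 1, the good is a luxury.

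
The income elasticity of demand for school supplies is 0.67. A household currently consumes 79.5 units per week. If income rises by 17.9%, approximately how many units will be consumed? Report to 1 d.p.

89.0

%ΔQ ≈ η × %ΔI = 0.67 × 17.9% = 11.993%.
New Q ≈ 79.5 × (1 + 0.11993) = 89.0.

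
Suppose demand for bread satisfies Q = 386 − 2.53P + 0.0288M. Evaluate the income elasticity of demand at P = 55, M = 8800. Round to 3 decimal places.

0.507

At P = 55, M = 8800: Q = 500.290.
Holding P constant, ∂Q/∂M = 0.0288.
η_M = (∂Q/∂M)·(M/Q) = 0.0288 × (8800/500.290) = 0.507.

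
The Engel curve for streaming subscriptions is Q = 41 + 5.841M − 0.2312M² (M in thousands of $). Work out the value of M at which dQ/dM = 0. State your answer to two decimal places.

12.63

dQ/dM = 5.841 − 0.4624M.
The good is inferior where dQ/dM < 0. Setting dQ/dM = 0 gives M = 5.841 / 0.4624 = 12.63.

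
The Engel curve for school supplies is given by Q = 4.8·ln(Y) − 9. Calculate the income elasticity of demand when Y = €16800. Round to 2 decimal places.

0.13

At Y = 16800: Q = 37.700.
dQ/dY = 4.8/Y = 0.000285714 at this income.
η = (dQ/dY)·(Y/Q) = 0.000285714 × (16800/37.700) = 0.13.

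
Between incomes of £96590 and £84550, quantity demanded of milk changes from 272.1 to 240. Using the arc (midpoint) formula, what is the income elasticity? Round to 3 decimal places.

0.943

ΔQ = 240 − 272.1 = -32.1; midpoint Q̄ = (272.1 + 240)/2 = 256.05.
ΔI = 84550 − 96590 = -12040; midpoint Ī = (96590 + 84550)/2 = 90570.
η = (ΔQ/Q̄) ÷ (ΔI/Ī) = (-32.1/256.05) ÷ (-12040/90570) = 0.943.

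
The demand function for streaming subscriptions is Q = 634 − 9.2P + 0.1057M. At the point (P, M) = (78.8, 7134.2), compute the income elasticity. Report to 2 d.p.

At P = 78.8, M = 7134.2: Q = 663.125.
Holding P constant, ∂Q/∂M = 0.1057.
η_M = (∂Q/∂M)·(M/Q) = 0.1057 × (7134.2/663.125) = 1.14.

1.14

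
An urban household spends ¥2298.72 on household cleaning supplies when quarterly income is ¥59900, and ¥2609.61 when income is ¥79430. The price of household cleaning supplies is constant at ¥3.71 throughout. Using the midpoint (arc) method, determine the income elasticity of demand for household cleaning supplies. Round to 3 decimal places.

With a constant price, Q₁ = 2298.72/3.71 = 619.601 and Q₂ = 2609.61/3.71 = 703.399 (equivalently, work directly with expenditure since P cancels).
Midpoint %ΔQ = (2609.61 − 2298.72)/2454.17 = 0.12668; midpoint %ΔI = (79430 − 59900)/69665 = 0.28034.
η = 0.12668 / 0.28034 = 0.452.

0.452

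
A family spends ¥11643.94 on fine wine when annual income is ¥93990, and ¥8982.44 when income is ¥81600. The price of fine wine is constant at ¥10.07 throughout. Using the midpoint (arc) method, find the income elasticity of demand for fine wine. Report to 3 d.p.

With a constant price, Q₁ = 11643.94/10.07 = 1156.300 and Q₂ = 8982.44/10.07 = 892.000 (equivalently, work directly with expenditure since P cancels).
Midpoint %ΔQ = (8982.44 − 11643.94)/10313.19 = -0.25807; midpoint %ΔI = (81600 − 93990)/87795 = -0.14112.
η = -0.25807 / -0.14112 = 1.829.

1.829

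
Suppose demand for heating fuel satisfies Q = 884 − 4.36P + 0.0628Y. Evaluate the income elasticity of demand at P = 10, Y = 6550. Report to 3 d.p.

0.329

At P = 10, Y = 6550: Q = 1251.740.
Holding P constant, ∂Q/∂Y = 0.0628.
η_Y = (∂Q/∂Y)·(Y/Q) = 0.0628 × (6550/1251.740) = 0.329.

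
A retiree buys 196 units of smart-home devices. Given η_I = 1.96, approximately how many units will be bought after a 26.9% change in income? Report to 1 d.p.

%ΔQ ≈ η × %ΔI = 1.96 × 26.9% = 52.724%.
New Q ≈ 196 × (1 + 0.52724) = 299.3.

299.3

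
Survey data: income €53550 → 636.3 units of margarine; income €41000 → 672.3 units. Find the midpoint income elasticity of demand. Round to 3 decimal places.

ΔQ = 672.3 − 636.3 = 36; midpoint Q̄ = (636.3 + 672.3)/2 = 654.3.
ΔI = 41000 − 53550 = -12550; midpoint Ī = (53550 + 41000)/2 = 47275.
η = (ΔQ/Q̄) ÷ (ΔI/Ī) = (36/654.3) ÷ (-12550/47275) = -0.207.

-0.207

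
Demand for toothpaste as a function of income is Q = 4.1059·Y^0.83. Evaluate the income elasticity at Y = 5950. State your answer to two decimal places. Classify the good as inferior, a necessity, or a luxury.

0.83 (necessity)

For Q = A·Y^β the income elasticity is constant and equal to β.
Here β = 0.83, so η = 0.83.
Since 0 < η < 1, the good is a necessity.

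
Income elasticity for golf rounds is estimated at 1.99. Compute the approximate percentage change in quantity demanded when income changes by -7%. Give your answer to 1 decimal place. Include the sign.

-13.9%

%ΔQ ≈ η × %ΔI = 1.99 × (-7%) = -13.9%.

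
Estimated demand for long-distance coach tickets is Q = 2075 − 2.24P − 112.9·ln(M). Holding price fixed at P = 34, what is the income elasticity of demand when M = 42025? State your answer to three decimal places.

-0.142

At P = 34, M = 42025: Q = 796.904.
Holding P constant, ∂Q/∂M = -112.9/M = -0.0026865.
η_M = (∂Q/∂M)·(M/Q) = -0.0026865 × (42025/796.904) = -0.142.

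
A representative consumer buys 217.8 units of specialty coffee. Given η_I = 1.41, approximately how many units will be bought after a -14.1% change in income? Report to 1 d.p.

174.5

%ΔQ ≈ η × %ΔI = 1.41 × (-14.1%) = -19.881%.
New Q ≈ 217.8 × (1 − 0.19881) = 174.5.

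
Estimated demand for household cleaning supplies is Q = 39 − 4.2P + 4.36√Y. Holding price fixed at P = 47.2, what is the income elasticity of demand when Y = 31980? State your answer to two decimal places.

0.63

At P = 47.2, Y = 31980: Q = 620.457.
Holding P constant, ∂Q/∂Y = 4.36/(2√Y) = 0.0121904.
η_Y = (∂Q/∂Y)·(Y/Q) = 0.0121904 × (31980/620.457) = 0.63.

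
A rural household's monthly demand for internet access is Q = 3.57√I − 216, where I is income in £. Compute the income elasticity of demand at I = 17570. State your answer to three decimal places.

At I = 17570: Q = 257.210.
dQ/dI = 3.57/(2√I) = 0.0134664 at this income.
η = (dQ/dI)·(I/Q) = 0.0134664 × (17570/257.210) = 0.920.

0.920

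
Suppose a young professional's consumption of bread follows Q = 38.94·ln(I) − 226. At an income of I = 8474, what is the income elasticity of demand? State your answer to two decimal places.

At I = 8474: Q = 126.203.
dQ/dI = 38.94/I = 0.00459523 at this income.
η = (dQ/dI)·(I/Q) = 0.00459523 × (8474/126.203) = 0.31.

0.31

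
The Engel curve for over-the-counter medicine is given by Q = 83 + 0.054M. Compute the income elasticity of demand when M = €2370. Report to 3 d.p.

0.607

At M = 2370: Q = 210.980.
dQ/dM = 0.054.
η = (dQ/dM)·(M/Q) = 0.054 × (2370/210.980) = 0.607.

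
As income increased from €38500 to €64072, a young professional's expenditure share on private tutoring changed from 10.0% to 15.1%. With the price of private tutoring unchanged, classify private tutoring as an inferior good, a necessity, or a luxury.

luxury

The budget share rises as income rises, so η > 1.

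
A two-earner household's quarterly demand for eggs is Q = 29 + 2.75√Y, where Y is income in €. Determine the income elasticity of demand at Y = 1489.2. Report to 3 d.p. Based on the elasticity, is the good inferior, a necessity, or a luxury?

At Y = 1489.2: Q = 135.123.
dQ/dY = 2.75/(2√Y) = 0.0356309 at this income.
η = (dQ/dY)·(Y/Q) = 0.0356309 × (1489.2/135.123) = 0.393.
Since 0 < η < 1, the good is a necessity.

0.393 (necessity)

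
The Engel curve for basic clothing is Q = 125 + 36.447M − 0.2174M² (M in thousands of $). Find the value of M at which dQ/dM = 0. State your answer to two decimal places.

83.82

dQ/dM = 36.447 − 0.4348M.
The good is inferior where dQ/dM < 0. Setting dQ/dM = 0 gives M = 36.447 / 0.4348 = 83.82.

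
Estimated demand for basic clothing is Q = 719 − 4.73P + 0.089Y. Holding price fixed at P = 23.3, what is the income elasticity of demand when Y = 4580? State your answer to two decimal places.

0.40

At P = 23.3, Y = 4580: Q = 1016.411.
Holding P constant, ∂Q/∂Y = 0.089.
η_Y = (∂Q/∂Y)·(Y/Q) = 0.089 × (4580/1016.411) = 0.40.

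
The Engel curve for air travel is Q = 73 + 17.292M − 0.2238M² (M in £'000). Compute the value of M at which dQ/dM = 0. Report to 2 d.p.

38.63

dQ/dM = 17.292 − 0.4476M.
The good is inferior where dQ/dM < 0. Setting dQ/dM = 0 gives M = 17.292 / 0.4476 = 38.63.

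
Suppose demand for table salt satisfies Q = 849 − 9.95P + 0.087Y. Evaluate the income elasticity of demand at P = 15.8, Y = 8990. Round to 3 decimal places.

At P = 15.8, Y = 8990: Q = 1473.920.
Holding P constant, ∂Q/∂Y = 0.087.
η_Y = (∂Q/∂Y)·(Y/Q) = 0.087 × (8990/1473.920) = 0.531.

0.531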